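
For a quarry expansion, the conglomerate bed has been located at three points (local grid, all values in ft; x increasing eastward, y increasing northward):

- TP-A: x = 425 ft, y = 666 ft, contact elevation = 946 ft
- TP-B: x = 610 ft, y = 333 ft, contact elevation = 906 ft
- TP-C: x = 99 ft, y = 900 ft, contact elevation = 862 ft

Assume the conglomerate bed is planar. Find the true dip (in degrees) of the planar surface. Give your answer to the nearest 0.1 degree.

Two edge vectors: TP-A→TP-B = (185, -333, -40), TP-A→TP-C = (-326, 234, -84).
Normal n = (TP-A→TP-B) × (TP-A→TP-C) = (37332, 28580, -65268).
So ∂z/∂x = −n_x/n_z = 0.57198 and ∂z/∂y = −n_y/n_z = 0.43789.
Gradient magnitude |∇z| = √(a² + b²) = √(0.32716 + 0.19174) = 0.72035.
True dip = arctan(0.72035) = 35.8°, dipping toward SW (azimuth ≈ 233°).

35.8°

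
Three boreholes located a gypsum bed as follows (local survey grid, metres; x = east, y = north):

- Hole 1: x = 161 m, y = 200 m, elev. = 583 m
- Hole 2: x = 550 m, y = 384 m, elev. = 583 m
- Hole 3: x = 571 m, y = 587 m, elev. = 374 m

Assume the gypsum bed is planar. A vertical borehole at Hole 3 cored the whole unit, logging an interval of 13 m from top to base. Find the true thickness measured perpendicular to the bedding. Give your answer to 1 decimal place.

Let the plane be z = a·x + b·y + c.
Hole 2−Hole 1: 389a + 184b = 0;  Hole 3−Hole 1: 410a + 387b = −209.
Solving gives a = 0.51204, b = −1.08253.
|∇z| = √(a²+b²) = 1.19752, so dip δ = arctan(1.19752) = 50.14°.
True thickness = vertical thickness × cos δ = 13 × cos 50.14° = 8.3 m.

8.3 m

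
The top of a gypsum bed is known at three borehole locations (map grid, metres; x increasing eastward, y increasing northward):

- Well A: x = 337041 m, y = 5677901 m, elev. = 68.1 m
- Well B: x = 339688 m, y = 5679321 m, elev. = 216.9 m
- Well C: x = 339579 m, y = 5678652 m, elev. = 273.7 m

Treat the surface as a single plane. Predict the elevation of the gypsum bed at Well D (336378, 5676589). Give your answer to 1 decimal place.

129.4 m

Let the plane be z = a·x + b·y + c.
Well B−Well A: 2647a + 1420b = 148.8;  Well C−Well A: 2538a + 751b = 205.6.
Solving gives a = 0.111507534, b = −0.103070734.
Then c = 68.1 − a·337041 − b·5677901 = 547710.91.
At (336378, 5676589): z = 37508.7 − 585090.2 + 547710.91 = 129.4 m.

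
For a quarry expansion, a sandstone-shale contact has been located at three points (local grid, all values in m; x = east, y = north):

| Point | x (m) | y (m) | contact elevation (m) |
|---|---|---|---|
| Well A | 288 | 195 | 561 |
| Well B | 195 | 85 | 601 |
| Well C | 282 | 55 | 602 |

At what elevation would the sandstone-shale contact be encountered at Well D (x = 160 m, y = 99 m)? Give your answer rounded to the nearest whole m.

Let the plane be z = a·x + b·y + c.
Well B−Well A: −93a − 110b = 40;  Well C−Well A: −6a − 140b = 41.
Solving gives a = −0.08819, b = −0.28908.
Then c = 561 − a·288 − b·195 = 642.77.
At (160, 99): z = −14.1 − 28.6 + 642.77 = 600.0 m.

600 m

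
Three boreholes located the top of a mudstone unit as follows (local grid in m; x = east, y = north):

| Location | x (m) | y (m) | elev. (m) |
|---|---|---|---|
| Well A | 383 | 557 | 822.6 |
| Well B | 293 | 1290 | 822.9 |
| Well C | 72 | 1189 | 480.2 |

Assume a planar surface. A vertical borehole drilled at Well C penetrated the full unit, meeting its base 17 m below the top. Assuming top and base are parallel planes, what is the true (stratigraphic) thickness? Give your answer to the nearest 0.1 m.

9.5 m

Two edge vectors: Well A→Well B = (-90, 733, 0.3), Well A→Well C = (-311, 632, -342.4).
Normal n = (Well A→Well B) × (Well A→Well C) = (-251168.8, -30909.3, 171083).
So ∂z/∂x = −n_x/n_z = 1.46811 and ∂z/∂y = −n_y/n_z = 0.18067.
|∇z| = √(a²+b²) = 1.47919, so dip δ = arctan(1.47919) = 55.94°.
True thickness = vertical thickness × cos δ = 17 × cos 55.94° = 9.5 m.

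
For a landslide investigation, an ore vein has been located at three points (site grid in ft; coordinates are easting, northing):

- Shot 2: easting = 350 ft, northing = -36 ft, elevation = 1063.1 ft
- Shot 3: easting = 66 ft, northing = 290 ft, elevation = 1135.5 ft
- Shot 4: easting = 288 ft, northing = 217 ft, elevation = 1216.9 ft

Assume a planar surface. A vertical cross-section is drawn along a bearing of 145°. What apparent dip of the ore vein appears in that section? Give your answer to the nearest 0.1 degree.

Two edge vectors: Shot 2→Shot 3 = (-284, 326, 72.4), Shot 2→Shot 4 = (-62, 253, 153.8).
Normal n = (Shot 2→Shot 3) × (Shot 2→Shot 4) = (31821.6, 39190.4, -51640).
So ∂z/∂easting = −n_x/n_z = 0.61622 and ∂z/∂northing = −n_y/n_z = 0.75892.
Unit vector along 145° is (sin 145°, cos 145°) = (0.5736, -0.8192).
Slope in that direction = a·(0.5736) + b·(-0.8192) = −0.26822.
Apparent dip = arctan|0.26822| = 15.0° (true dip is 44.4°, so apparent ≤ true as expected).

15.0°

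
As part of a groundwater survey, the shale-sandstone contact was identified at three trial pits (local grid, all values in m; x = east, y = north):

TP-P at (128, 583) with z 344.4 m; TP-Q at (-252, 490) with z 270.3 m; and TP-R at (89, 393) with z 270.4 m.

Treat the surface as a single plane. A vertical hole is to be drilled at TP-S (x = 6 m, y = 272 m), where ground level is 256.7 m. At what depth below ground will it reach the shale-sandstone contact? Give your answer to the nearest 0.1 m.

Let the plane be z = a·x + b·y + c.
TP-Q−TP-P: −380a − 93b = −74.1;  TP-R−TP-P: −39a − 190b = −74.
Solving gives a = 0.10495, b = 0.36793.
Then c = 344.4 − a·128 − b·583 = 116.46.
At (6, 272): z_contact = 0.63 + 100.08 + 116.46 = 217.17 m.
Depth below ground = 256.7 − 217.17 = 39.5 m.

39.5 m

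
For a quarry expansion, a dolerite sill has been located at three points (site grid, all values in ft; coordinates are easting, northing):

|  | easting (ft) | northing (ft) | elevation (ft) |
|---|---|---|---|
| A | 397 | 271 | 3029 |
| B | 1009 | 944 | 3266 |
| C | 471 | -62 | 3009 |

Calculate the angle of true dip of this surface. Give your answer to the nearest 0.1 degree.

15.8°

Two edge vectors: A→B = (612, 673, 237), A→C = (74, -333, -20).
Normal n = (A→B) × (A→C) = (65461, 29778, -253598).
So ∂z/∂easting = −n_x/n_z = 0.25813 and ∂z/∂northing = −n_y/n_z = 0.11742.
Gradient magnitude |∇z| = √(a² + b²) = √(0.06663 + 0.01379) = 0.28358.
True dip = arctan(0.28358) = 15.8°, dipping toward WSW (azimuth ≈ 246°).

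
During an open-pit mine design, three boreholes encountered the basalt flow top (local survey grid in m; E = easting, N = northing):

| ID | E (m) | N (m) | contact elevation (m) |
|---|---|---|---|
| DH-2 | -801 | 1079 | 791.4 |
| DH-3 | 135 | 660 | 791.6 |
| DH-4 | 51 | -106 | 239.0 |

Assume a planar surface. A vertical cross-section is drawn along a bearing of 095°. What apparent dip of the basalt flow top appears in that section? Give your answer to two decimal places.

13.87°

Let the plane be z = a·E + b·N + c.
DH-3−DH-2: 936a − 419b = 0.2;  DH-4−DH-2: 852a − 1185b = −552.4.
Solving gives a = 0.30803, b = 0.68763.
Unit vector along 095° is (sin 95°, cos 95°) = (0.9962, -0.0872).
Slope in that direction = a·(0.9962) + b·(-0.0872) = 0.24693.
Apparent dip = arctan|0.24693| = 13.87° (true dip is 37.0°, so apparent ≤ true as expected).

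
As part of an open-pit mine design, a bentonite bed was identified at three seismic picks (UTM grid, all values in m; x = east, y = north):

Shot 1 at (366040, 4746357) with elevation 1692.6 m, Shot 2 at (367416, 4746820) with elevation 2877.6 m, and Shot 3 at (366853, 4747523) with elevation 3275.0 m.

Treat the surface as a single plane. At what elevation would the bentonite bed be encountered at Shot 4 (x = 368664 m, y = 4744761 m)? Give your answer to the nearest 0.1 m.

Let the plane be z = a·x + b·y + c.
Shot 2−Shot 1: 1376a + 463b = 1185;  Shot 3−Shot 1: 813a + 1166b = 1582.4.
Solving gives a = 0.528550803, b = 0.988583360.
Then c = 1692.6 − a·366040 − b·4746357 = −4883947.69.
At (368664, 4744761): z = 194857.7 + 4690591.8 − 4883947.69 = 1501.7 m.

1501.7 m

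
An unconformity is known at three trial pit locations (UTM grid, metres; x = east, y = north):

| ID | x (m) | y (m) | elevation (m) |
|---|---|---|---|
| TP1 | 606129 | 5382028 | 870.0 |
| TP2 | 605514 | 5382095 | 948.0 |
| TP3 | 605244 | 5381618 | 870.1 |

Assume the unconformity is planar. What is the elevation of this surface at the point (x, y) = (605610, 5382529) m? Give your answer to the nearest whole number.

Let the plane be z = a·x + b·y + c.
TP2−TP1: −615a + 67b = 78;  TP3−TP1: −885a − 410b = 0.1.
Solving gives a = −0.10270417, b = 0.22144680.
Then c = 870 − a·606129 − b·5382028 = −1128710.93.
At (605610, 5382529): z = −62198.7 + 1191943.8 − 1128710.93 = 1034.2 m.

1034 m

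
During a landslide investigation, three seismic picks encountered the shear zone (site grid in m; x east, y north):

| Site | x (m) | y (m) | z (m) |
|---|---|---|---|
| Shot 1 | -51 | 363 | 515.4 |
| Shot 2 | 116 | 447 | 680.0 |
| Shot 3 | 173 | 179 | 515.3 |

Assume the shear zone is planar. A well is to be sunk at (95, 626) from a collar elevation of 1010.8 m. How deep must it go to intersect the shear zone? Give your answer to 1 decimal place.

210.4 m

Let the plane be z = a·x + b·y + c.
Shot 2−Shot 1: 167a + 84b = 164.6;  Shot 3−Shot 1: 224a − 184b = −0.1.
Solving gives a = 0.61113, b = 0.74453.
Then c = 515.4 − a·-51 − b·363 = 276.30.
At (95, 626): z_contact = 58.06 + 466.08 + 276.30 = 800.44 m.
Depth below ground = 1010.8 − 800.44 = 210.4 m.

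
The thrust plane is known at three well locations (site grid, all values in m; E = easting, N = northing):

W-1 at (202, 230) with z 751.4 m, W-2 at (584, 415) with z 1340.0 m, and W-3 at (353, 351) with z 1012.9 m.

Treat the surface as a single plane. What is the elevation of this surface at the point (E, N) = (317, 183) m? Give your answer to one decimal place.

Let the plane be z = a·E + b·N + c.
W-2−W-1: 382a + 185b = 588.6;  W-3−W-1: 151a + 121b = 261.5.
Solving gives a = 1.24914, b = 0.60231.
Then c = 751.4 − a·202 − b·230 = 360.54.
At (317, 183): z = 396.0 + 110.2 + 360.54 = 866.7 m.

866.7 m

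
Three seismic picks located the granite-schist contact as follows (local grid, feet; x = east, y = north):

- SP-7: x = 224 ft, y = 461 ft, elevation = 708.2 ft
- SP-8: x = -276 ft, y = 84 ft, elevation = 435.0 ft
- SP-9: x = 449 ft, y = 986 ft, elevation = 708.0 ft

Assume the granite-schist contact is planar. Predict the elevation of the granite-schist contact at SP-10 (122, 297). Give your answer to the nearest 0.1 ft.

682.6 ft

Let the plane be z = a·x + b·y + c.
SP-8−SP-7: −500a − 377b = −273.2;  SP-9−SP-7: 225a + 525b = −0.2.
Solving gives a = 0.80768, b = −0.34653.
Then c = 708.2 − a·224 − b·461 = 687.03.
At (122, 297): z = 98.5 − 102.9 + 687.03 = 682.6 ft.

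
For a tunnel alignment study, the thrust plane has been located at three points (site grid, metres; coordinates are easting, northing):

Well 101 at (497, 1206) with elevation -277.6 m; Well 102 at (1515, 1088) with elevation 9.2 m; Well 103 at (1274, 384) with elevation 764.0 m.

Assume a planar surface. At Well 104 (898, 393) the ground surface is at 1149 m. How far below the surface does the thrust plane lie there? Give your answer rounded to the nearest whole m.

Let the plane be z = a·easting + b·northing + c.
Well 102−Well 101: 1018a − 118b = 286.8;  Well 103−Well 101: 777a − 822b = 1041.6.
Solving gives a = 0.15144, b = −1.12400.
Then c = -277.6 − a·497 − b·1206 = 1002.68.
At (898, 393): z_contact = 136.0 − 441.7 + 1002.68 = 696.9 m.
Depth below ground = 1149 − 696.9 = 452 m.

452 m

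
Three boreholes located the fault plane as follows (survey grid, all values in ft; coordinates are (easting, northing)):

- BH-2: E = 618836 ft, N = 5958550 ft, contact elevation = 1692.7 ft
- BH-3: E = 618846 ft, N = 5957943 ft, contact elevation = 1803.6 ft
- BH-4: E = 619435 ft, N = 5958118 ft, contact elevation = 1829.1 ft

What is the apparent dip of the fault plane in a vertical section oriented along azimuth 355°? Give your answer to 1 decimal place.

Two edge vectors: BH-2→BH-3 = (10, -607, 110.9), BH-2→BH-4 = (599, -432, 136.4).
Normal n = (BH-2→BH-3) × (BH-2→BH-4) = (-34886, 65065.1, 359273).
So ∂z/∂E = −n_x/n_z = 0.09710 and ∂z/∂N = −n_y/n_z = −0.18110.
Unit vector along 355° is (sin 355°, cos 355°) = (-0.0872, 0.9962).
Slope in that direction = a·(-0.0872) + b·(0.9962) = −0.18888.
Apparent dip = arctan|0.18888| = 10.7° (true dip is 11.6°, so apparent ≤ true as expected).

10.7°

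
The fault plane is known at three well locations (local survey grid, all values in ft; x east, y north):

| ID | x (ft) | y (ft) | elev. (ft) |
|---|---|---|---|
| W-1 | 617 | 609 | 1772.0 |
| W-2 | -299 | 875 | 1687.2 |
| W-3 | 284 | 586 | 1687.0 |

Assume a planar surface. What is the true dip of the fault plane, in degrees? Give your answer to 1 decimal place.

Two edge vectors: W-1→W-2 = (-916, 266, -84.8), W-1→W-3 = (-333, -23, -85).
Normal n = (W-1→W-2) × (W-1→W-3) = (-24560.4, -49621.6, 109646).
So ∂z/∂x = −n_x/n_z = 0.22400 and ∂z/∂y = −n_y/n_z = 0.45256.
Gradient magnitude |∇z| = √(a² + b²) = √(0.05017 + 0.20481) = 0.50496.
True dip = arctan(0.50496) = 26.8°, dipping toward SSW (azimuth ≈ 206°).

26.8°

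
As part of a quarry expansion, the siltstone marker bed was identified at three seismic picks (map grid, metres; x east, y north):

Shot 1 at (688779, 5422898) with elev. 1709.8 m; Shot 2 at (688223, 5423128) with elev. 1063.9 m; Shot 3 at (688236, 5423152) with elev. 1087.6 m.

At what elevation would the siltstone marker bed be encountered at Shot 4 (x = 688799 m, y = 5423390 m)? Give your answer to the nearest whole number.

1879 m

Let the plane be z = a·x + b·y + c.
Shot 2−Shot 1: −556a + 230b = −645.9;  Shot 3−Shot 1: −543a + 254b = −622.2.
Solving gives a = 1.28275989, b = 0.29267173.
Then c = 1709.8 − a·688779 − b·5422898 = −2468957.20.
At (688799, 5423390): z = 883563.7 + 1587272.9 − 2468957.20 = 1879.4 m.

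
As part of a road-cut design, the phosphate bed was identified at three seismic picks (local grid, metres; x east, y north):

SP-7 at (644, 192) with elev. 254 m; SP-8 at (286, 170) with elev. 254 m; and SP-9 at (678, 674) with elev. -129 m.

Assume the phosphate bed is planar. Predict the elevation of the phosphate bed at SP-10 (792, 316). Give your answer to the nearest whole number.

Let the plane be z = a·x + b·y + c.
SP-8−SP-7: −358a − 22b = 0;  SP-9−SP-7: 34a + 482b = −383.
Solving gives a = 0.04904, b = −0.79807.
Then c = 254 − a·644 − b·192 = 375.64.
At (792, 316): z = 38.8 − 252.2 + 375.64 = 162.3 m.

162 m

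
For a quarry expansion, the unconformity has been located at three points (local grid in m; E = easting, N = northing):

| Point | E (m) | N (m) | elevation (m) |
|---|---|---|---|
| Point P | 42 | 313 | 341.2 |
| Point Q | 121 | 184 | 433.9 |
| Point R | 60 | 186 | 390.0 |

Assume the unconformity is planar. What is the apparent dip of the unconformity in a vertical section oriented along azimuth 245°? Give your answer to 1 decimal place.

27.7°

Let the plane be z = a·E + b·N + c.
Point Q−Point P: 79a − 129b = 92.7;  Point R−Point P: 18a − 127b = 48.8.
Solving gives a = 0.71037, b = −0.28357.
Unit vector along 245° is (sin 245°, cos 245°) = (-0.9063, -0.4226).
Slope in that direction = a·(-0.9063) + b·(-0.4226) = −0.52398.
Apparent dip = arctan|0.52398| = 27.7° (true dip is 37.4°, so apparent ≤ true as expected).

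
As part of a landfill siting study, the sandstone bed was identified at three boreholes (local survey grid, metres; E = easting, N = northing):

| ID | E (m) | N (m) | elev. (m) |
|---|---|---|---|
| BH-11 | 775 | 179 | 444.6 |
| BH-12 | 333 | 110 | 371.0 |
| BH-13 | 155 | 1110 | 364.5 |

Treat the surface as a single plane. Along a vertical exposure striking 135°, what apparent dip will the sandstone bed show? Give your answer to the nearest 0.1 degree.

5.7°

Let the plane be z = a·E + b·N + c.
BH-12−BH-11: −442a − 69b = −73.6;  BH-13−BH-11: −620a + 931b = −80.1.
Solving gives a = 0.16300, b = 0.02251.
Unit vector along 135° is (sin 135°, cos 135°) = (0.7071, -0.7071).
Slope in that direction = a·(0.7071) + b·(-0.7071) = 0.09934.
Apparent dip = arctan|0.09934| = 5.7° (true dip is 9.3°, so apparent ≤ true as expected).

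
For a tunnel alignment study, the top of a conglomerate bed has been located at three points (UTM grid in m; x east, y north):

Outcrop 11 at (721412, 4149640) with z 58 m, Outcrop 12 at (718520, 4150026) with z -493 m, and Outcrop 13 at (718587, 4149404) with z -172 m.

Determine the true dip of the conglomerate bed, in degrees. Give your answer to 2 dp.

Let the plane be z = a·x + b·y + c.
Outcrop 12−Outcrop 11: −2892a + 386b = −551;  Outcrop 13−Outcrop 11: −2825a − 236b = −230.
Solving gives a = 0.12342, b = −0.50278.
Gradient magnitude |∇z| = √(a² + b²) = √(0.01523 + 0.25279) = 0.51771.
True dip = arctan(0.51771) = 27.37°, dipping toward NNW (azimuth ≈ 346°).

27.37°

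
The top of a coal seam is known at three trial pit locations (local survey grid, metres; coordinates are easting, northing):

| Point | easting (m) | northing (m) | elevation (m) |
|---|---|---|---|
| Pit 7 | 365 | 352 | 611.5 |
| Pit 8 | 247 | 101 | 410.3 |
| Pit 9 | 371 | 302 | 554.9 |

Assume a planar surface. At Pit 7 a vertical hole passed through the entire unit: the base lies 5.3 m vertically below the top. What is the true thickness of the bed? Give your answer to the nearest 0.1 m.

3.4 m

Let the plane be z = a·easting + b·northing + c.
Pit 8−Pit 7: −118a − 251b = −201.2;  Pit 9−Pit 7: 6a − 50b = −56.6.
Solving gives a = −0.55990, b = 1.06481.
|∇z| = √(a²+b²) = 1.20304, so dip δ = arctan(1.20304) = 50.27°.
True thickness = vertical thickness × cos δ = 5.3 × cos 50.27° = 3.4 m.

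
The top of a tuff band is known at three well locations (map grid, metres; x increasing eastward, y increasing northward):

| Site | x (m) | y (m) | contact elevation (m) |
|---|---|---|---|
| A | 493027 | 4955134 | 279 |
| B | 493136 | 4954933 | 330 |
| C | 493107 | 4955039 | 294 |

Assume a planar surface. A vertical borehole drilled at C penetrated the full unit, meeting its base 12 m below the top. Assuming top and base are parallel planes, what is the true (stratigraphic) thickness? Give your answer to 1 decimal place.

10.6 m

Two edge vectors: A→B = (109, -201, 51), A→C = (80, -95, 15).
Normal n = (A→B) × (A→C) = (1830, 2445, 5725).
So ∂z/∂x = −n_x/n_z = −0.31965 and ∂z/∂y = −n_y/n_z = −0.42707.
|∇z| = √(a²+b²) = 0.53345, so dip δ = arctan(0.53345) = 28.08°.
True thickness = vertical thickness × cos δ = 12 × cos 28.08° = 10.6 m.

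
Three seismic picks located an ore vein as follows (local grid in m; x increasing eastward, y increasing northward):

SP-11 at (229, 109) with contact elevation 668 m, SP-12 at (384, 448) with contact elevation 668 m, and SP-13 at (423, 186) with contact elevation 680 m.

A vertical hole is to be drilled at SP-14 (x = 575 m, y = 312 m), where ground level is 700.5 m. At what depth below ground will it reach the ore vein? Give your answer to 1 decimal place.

13.4 m

Let the plane be z = a·x + b·y + c.
SP-12−SP-11: 155a + 339b = 0;  SP-13−SP-11: 194a + 77b = 12.
Solving gives a = 0.07557, b = −0.03455.
Then c = 668 − a·229 − b·109 = 654.46.
At (575, 312): z_contact = 43.45 − 10.78 + 654.46 = 687.13 m.
Depth below ground = 700.5 − 687.13 = 13.4 m.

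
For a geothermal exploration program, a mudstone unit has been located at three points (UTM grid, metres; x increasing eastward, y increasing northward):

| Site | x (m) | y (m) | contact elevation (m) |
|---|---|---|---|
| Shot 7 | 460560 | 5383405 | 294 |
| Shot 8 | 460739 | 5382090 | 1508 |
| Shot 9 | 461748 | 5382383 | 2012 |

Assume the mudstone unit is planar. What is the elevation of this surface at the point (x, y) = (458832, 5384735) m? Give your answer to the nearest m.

Two edge vectors: Shot 7→Shot 8 = (179, -1315, 1214), Shot 7→Shot 9 = (1188, -1022, 1718).
Normal n = (Shot 7→Shot 8) × (Shot 7→Shot 9) = (-1018462, 1134710, 1379282).
So ∂z/∂x = −n_x/n_z = 0.73840012 and ∂z/∂y = −n_y/n_z = −0.82268166.
Intercept c from Shot 7: 294 − 340077.56 + 4428828.54 = 4089044.98.
At (458832, 5384735): z = 338801.6 − 4429922.7 + 4089044.98 = -2076.1 m.

-2076 m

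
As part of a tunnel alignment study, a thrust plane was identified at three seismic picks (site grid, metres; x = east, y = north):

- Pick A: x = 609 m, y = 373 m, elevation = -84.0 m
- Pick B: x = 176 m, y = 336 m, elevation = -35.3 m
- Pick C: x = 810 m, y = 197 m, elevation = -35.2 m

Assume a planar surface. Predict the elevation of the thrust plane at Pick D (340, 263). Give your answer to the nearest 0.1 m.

Let the plane be z = a·x + b·y + c.
Pick B−Pick A: −433a − 37b = 48.7;  Pick C−Pick A: 201a − 176b = 48.8.
Solving gives a = −0.08088, b = −0.36965.
Then c = -84 − a·609 − b·373 = 103.14.
At (340, 263): z = −27.5 − 97.2 + 103.14 = -21.6 m.

-21.6 m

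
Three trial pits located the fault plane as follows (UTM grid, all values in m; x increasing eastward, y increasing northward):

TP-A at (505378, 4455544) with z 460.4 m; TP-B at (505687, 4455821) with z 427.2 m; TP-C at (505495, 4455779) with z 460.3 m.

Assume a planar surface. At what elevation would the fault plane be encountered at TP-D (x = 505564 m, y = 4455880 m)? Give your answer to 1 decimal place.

456.6 m

Two edge vectors: TP-A→TP-B = (309, 277, -33.2), TP-A→TP-C = (117, 235, -0.1).
Normal n = (TP-A→TP-B) × (TP-A→TP-C) = (7774.3, -3853.5, 40206).
So ∂z/∂x = −n_x/n_z = −0.193361687 and ∂z/∂y = −n_y/n_z = 0.095843904.
Intercept c from TP-A: 460.4 + 97720.74 − 427036.73 = −328855.59.
At (505564, 4455880): z = −97756.7 + 427068.9 − 328855.59 = 456.6 m.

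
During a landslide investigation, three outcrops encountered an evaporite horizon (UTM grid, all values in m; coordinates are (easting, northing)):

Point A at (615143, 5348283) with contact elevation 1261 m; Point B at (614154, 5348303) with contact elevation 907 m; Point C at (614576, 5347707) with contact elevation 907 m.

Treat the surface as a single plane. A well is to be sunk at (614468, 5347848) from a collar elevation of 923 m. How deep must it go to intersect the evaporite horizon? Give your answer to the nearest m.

Two edge vectors: Point A→Point B = (-989, 20, -354), Point A→Point C = (-567, -576, -354).
Normal n = (Point A→Point B) × (Point A→Point C) = (-210984, -149388, 581004).
So ∂z/∂E = −n_x/n_z = 0.36313691 and ∂z/∂N = −n_y/n_z = 0.25712043.
Intercept c from Point A: 1261 − 223381.13 − 1375152.84 = −1597272.97.
At (614468, 5347848): z_contact = 223136.0 + 1375041.0 − 1597272.97 = 904.0 m.
Depth below ground = 923 − 904.0 = 19 m.

19 m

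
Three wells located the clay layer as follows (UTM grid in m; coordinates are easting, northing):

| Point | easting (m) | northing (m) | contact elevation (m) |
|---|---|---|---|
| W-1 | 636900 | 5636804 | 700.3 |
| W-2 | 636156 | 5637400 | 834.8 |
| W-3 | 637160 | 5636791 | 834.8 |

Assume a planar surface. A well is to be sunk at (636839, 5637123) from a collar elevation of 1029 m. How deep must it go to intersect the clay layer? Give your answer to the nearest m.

Let the plane be z = a·easting + b·northing + c.
W-2−W-1: −744a + 596b = 134.5;  W-3−W-1: 260a − 13b = 134.5.
Solving gives a = 0.56378022, b = 0.92945047.
Then c = 700.3 − a·636900 − b·5636804 = −5597501.45.
At (636839, 5637123): z_contact = 359037.2 + 5239426.6 − 5597501.45 = 962.4 m.
Depth below ground = 1029 − 962.4 = 67 m.

67 m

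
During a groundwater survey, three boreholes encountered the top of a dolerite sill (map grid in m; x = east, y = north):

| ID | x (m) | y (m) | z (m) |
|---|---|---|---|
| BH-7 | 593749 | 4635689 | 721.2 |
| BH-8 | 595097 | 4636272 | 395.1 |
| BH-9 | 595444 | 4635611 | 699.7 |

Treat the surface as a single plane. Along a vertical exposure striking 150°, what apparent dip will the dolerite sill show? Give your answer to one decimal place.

21.7°

Two edge vectors: BH-7→BH-8 = (1348, 583, -326.1), BH-7→BH-9 = (1695, -78, -21.5).
Normal n = (BH-7→BH-8) × (BH-7→BH-9) = (-37970.3, -523757.5, -1093329).
So ∂z/∂x = −n_x/n_z = −0.03473 and ∂z/∂y = −n_y/n_z = −0.47905.
Unit vector along 150° is (sin 150°, cos 150°) = (0.5000, -0.8660).
Slope in that direction = a·(0.5000) + b·(-0.8660) = 0.39750.
Apparent dip = arctan|0.39750| = 21.7° (true dip is 25.7°, so apparent ≤ true as expected).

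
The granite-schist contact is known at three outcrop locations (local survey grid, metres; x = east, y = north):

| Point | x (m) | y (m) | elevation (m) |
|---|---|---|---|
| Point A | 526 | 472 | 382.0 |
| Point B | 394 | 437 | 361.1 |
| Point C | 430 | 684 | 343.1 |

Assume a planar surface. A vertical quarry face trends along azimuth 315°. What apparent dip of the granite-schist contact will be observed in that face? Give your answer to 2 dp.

11.38°

Let the plane be z = a·x + b·y + c.
Point B−Point A: −132a − 35b = −20.9;  Point C−Point A: −96a + 212b = −38.9.
Solving gives a = 0.18480, b = −0.09981.
Unit vector along 315° is (sin 315°, cos 315°) = (-0.7071, 0.7071).
Slope in that direction = a·(-0.7071) + b·(0.7071) = −0.20125.
Apparent dip = arctan|0.20125| = 11.38° (true dip is 11.9°, so apparent ≤ true as expected).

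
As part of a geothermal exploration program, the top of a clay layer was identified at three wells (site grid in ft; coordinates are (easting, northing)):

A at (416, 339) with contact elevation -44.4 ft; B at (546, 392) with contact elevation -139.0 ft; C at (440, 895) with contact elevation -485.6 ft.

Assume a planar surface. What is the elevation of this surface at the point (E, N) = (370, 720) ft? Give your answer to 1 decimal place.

-321.0 ft

Let the plane be z = a·E + b·N + c.
B−A: 130a + 53b = −94.6;  C−A: 24a + 556b = −441.2.
Solving gives a = −0.41142, b = −0.77577.
Then c = -44.4 − a·416 − b·339 = 389.73.
At (370, 720): z = −152.2 − 558.6 + 389.73 = -321.0 ft.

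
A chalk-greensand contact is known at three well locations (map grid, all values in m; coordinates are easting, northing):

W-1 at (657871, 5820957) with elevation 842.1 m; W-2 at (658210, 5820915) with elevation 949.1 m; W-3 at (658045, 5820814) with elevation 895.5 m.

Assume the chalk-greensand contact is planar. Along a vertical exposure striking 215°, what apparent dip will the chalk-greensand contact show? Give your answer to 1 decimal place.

10.9°

Two edge vectors: W-1→W-2 = (339, -42, 107), W-1→W-3 = (174, -143, 53.4).
Normal n = (W-1→W-2) × (W-1→W-3) = (13058.2, 515.4, -41169).
So ∂z/∂easting = −n_x/n_z = 0.31719 and ∂z/∂northing = −n_y/n_z = 0.01252.
Unit vector along 215° is (sin 215°, cos 215°) = (-0.5736, -0.8192).
Slope in that direction = a·(-0.5736) + b·(-0.8192) = −0.19219.
Apparent dip = arctan|0.19219| = 10.9° (true dip is 17.6°, so apparent ≤ true as expected).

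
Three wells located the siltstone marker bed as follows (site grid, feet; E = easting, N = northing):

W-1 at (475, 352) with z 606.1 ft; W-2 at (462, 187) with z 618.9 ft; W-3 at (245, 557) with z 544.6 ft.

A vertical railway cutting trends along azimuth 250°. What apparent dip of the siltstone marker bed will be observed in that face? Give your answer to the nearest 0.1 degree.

8.1°

Let the plane be z = a·E + b·N + c.
W-2−W-1: −13a − 165b = 12.8;  W-3−W-1: −230a + 205b = −61.5.
Solving gives a = 0.18524, b = −0.09217.
Unit vector along 250° is (sin 250°, cos 250°) = (-0.9397, -0.3420).
Slope in that direction = a·(-0.9397) + b·(-0.3420) = −0.14254.
Apparent dip = arctan|0.14254| = 8.1° (true dip is 11.7°, so apparent ≤ true as expected).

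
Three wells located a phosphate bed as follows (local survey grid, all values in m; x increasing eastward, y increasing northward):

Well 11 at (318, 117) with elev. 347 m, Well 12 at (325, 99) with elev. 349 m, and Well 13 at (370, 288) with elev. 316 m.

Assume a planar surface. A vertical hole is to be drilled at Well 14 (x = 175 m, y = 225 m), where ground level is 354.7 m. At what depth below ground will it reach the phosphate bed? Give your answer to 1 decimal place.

9.5 m

Let the plane be z = a·x + b·y + c.
Well 12−Well 11: 7a − 18b = 2;  Well 13−Well 11: 52a + 171b = −31.
Solving gives a = −0.10127, b = −0.15049.
Then c = 347 − a·318 − b·117 = 396.81.
At (175, 225): z_contact = −17.72 − 33.86 + 396.81 = 345.23 m.
Depth below ground = 354.7 − 345.23 = 9.5 m.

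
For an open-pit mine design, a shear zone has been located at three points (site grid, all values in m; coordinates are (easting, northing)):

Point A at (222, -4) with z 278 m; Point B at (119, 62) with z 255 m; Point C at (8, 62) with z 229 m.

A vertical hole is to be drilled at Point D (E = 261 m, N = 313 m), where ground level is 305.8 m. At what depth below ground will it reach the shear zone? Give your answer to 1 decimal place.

Let the plane be z = a·E + b·N + c.
Point B−Point A: −103a + 66b = −23;  Point C−Point A: −214a + 66b = −49.
Solving gives a = 0.23423, b = 0.01706.
Then c = 278 − a·222 − b·-4 = 226.07.
At (261, 313): z_contact = 61.14 + 5.34 + 226.07 = 292.54 m.
Depth below ground = 305.8 − 292.54 = 13.3 m.

13.3 m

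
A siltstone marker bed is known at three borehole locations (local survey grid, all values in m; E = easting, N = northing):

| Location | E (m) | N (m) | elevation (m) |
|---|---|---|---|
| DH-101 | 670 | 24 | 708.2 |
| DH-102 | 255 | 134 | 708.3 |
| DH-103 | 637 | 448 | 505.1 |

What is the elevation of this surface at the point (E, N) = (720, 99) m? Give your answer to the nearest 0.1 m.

665.0 m

Let the plane be z = a·E + b·N + c.
DH-102−DH-101: −415a + 110b = 0.1;  DH-103−DH-101: −33a + 424b = −203.1.
Solving gives a = −0.12989, b = −0.48912.
Then c = 708.2 − a·670 − b·24 = 806.96.
At (720, 99): z = −93.5 − 48.4 + 806.96 = 665.0 m.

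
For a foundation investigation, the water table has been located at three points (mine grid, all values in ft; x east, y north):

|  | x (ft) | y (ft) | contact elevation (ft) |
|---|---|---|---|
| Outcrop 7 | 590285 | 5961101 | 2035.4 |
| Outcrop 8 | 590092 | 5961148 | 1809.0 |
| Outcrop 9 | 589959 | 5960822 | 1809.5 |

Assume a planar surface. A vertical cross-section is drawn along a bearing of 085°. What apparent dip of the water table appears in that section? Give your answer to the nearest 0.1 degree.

Two edge vectors: Outcrop 7→Outcrop 8 = (-193, 47, -226.4), Outcrop 7→Outcrop 9 = (-326, -279, -225.9).
Normal n = (Outcrop 7→Outcrop 8) × (Outcrop 7→Outcrop 9) = (-73782.9, 30207.7, 69169).
So ∂z/∂x = −n_x/n_z = 1.06670 and ∂z/∂y = −n_y/n_z = −0.43672.
Unit vector along 085° is (sin 85°, cos 85°) = (0.9962, 0.0872).
Slope in that direction = a·(0.9962) + b·(0.0872) = 1.02458.
Apparent dip = arctan|1.02458| = 45.7° (true dip is 49.1°, so apparent ≤ true as expected).

45.7°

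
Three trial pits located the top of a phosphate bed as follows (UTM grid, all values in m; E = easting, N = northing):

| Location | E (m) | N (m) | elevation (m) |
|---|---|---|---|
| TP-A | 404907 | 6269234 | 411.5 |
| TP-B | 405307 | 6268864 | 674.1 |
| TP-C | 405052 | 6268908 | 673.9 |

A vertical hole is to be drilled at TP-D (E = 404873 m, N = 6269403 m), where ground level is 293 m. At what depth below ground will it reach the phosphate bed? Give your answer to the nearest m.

24 m

Two edge vectors: TP-A→TP-B = (400, -370, 262.6), TP-A→TP-C = (145, -326, 262.4).
Normal n = (TP-A→TP-B) × (TP-A→TP-C) = (-11480.4, -66883, -76750).
So ∂z/∂E = −n_x/n_z = −0.14958176 and ∂z/∂N = −n_y/n_z = −0.87143974.
Intercept c from TP-A: 411.5 + 60566.70 + 5463259.64 = 5524237.84.
At (404873, 6269403): z_contact = −60561.6 − 5463406.9 + 5524237.84 = 269.3 m.
Depth below ground = 293 − 269.3 = 24 m.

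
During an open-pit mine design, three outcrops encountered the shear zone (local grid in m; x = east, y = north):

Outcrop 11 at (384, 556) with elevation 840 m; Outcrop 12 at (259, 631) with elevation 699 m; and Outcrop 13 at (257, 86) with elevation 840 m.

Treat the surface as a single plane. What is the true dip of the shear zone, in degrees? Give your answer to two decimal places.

45.16°

Two edge vectors: Outcrop 11→Outcrop 12 = (-125, 75, -141), Outcrop 11→Outcrop 13 = (-127, -470, 0).
Normal n = (Outcrop 11→Outcrop 12) × (Outcrop 11→Outcrop 13) = (-66270, 17907, 68275).
So ∂z/∂x = −n_x/n_z = 0.97063 and ∂z/∂y = −n_y/n_z = −0.26228.
Gradient magnitude |∇z| = √(a² + b²) = √(0.94213 + 0.06879) = 1.00544.
True dip = arctan(1.00544) = 45.16°, dipping toward WNW (azimuth ≈ 285°).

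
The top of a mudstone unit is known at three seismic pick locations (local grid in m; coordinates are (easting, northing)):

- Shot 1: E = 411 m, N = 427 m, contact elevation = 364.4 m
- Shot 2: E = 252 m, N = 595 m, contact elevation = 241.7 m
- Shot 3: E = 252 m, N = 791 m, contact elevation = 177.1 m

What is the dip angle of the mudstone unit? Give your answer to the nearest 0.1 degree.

Two edge vectors: Shot 1→Shot 2 = (-159, 168, -122.7), Shot 1→Shot 3 = (-159, 364, -187.3).
Normal n = (Shot 1→Shot 2) × (Shot 1→Shot 3) = (13196.4, -10271.4, -31164).
So ∂z/∂E = −n_x/n_z = 0.42345 and ∂z/∂N = −n_y/n_z = −0.32959.
Gradient magnitude |∇z| = √(a² + b²) = √(0.17931 + 0.10863) = 0.53660.
True dip = arctan(0.53660) = 28.2°, dipping toward NW (azimuth ≈ 308°).

28.2°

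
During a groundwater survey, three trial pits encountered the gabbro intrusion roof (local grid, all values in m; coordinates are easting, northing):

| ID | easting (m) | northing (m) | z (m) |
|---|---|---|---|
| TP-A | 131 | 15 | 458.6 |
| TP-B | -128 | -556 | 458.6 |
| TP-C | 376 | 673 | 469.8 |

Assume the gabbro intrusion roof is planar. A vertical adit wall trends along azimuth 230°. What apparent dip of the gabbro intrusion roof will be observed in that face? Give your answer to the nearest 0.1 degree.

Two edge vectors: TP-A→TP-B = (-259, -571, 0), TP-A→TP-C = (245, 658, 11.2).
Normal n = (TP-A→TP-B) × (TP-A→TP-C) = (-6395.2, 2900.8, -30527).
So ∂z/∂easting = −n_x/n_z = −0.20949 and ∂z/∂northing = −n_y/n_z = 0.09502.
Unit vector along 230° is (sin 230°, cos 230°) = (-0.7660, -0.6428).
Slope in that direction = a·(-0.7660) + b·(-0.6428) = 0.09940.
Apparent dip = arctan|0.09940| = 5.7° (true dip is 13.0°, so apparent ≤ true as expected).

5.7°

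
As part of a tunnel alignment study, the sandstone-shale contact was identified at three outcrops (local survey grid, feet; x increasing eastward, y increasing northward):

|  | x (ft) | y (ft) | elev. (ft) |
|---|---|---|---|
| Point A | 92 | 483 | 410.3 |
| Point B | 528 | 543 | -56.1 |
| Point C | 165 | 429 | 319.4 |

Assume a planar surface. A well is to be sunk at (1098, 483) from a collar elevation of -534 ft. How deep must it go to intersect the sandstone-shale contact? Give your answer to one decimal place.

159.5 ft

Let the plane be z = a·x + b·y + c.
Point B−Point A: 436a + 60b = −466.4;  Point C−Point A: 73a − 54b = −90.9.
Solving gives a = −1.097250, b = 0.200014.
Then c = 410.3 − a·92 − b·483 = 414.64.
At (1098, 483): z_contact = −1204.78 + 96.61 + 414.64 = -693.53 ft.
Depth below ground = -534 − (-693.53) = 159.5 ft.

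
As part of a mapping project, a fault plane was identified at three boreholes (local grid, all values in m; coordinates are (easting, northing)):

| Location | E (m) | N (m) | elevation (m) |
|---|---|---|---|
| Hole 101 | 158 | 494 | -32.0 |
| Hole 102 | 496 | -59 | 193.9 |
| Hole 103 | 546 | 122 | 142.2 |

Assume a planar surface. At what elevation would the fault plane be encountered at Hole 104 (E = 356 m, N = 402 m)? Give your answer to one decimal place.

25.2 m

Two edge vectors: Hole 101→Hole 102 = (338, -553, 225.9), Hole 101→Hole 103 = (388, -372, 174.2).
Normal n = (Hole 101→Hole 102) × (Hole 101→Hole 103) = (-12297.8, 28769.6, 88828).
So ∂z/∂E = −n_x/n_z = 0.13845 and ∂z/∂N = −n_y/n_z = −0.32388.
Intercept c from Hole 101: -32 − 21.87 + 160.00 = 106.12.
At (356, 402): z = 49.3 − 130.2 + 106.12 = 25.2 m.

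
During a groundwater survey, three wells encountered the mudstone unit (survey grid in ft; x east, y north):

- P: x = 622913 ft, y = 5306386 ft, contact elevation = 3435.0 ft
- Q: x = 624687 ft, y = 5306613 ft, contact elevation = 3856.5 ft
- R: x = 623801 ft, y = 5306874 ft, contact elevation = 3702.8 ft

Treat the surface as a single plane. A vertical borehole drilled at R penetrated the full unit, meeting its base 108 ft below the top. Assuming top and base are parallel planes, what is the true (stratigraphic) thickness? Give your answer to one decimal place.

104.4 ft

Let the plane be z = a·x + b·y + c.
Q−P: 1774a + 227b = 421.5;  R−P: 888a + 488b = 267.8.
Solving gives a = 0.21818, b = 0.15175.
|∇z| = √(a²+b²) = 0.26577, so dip δ = arctan(0.26577) = 14.88°.
True thickness = vertical thickness × cos δ = 108 × cos 14.88° = 104.4 ft.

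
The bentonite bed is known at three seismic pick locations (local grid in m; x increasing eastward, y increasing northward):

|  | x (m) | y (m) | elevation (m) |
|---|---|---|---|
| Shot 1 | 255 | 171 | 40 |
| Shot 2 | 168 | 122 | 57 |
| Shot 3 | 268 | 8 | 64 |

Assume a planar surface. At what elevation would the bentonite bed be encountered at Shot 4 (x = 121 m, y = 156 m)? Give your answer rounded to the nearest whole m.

Two edge vectors: Shot 1→Shot 2 = (-87, -49, 17), Shot 1→Shot 3 = (13, -163, 24).
Normal n = (Shot 1→Shot 2) × (Shot 1→Shot 3) = (1595, 2309, 14818).
So ∂z/∂x = −n_x/n_z = −0.10764 and ∂z/∂y = −n_y/n_z = −0.15582.
Intercept c from Shot 1: 40 + 27.45 + 26.65 = 94.09.
At (121, 156): z = −13.0 − 24.3 + 94.09 = 56.8 m.

57 m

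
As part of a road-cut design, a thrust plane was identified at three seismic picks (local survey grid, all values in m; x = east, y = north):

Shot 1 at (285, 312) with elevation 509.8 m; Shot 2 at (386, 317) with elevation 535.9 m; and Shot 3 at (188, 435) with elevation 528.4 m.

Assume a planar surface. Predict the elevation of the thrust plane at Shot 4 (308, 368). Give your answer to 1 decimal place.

Let the plane be z = a·x + b·y + c.
Shot 2−Shot 1: 101a + 5b = 26.1;  Shot 3−Shot 1: −97a + 123b = 18.6.
Solving gives a = 0.24150, b = 0.34167.
Then c = 509.8 − a·285 − b·312 = 334.37.
At (308, 368): z = 74.4 + 125.7 + 334.37 = 534.5 m.

534.5 m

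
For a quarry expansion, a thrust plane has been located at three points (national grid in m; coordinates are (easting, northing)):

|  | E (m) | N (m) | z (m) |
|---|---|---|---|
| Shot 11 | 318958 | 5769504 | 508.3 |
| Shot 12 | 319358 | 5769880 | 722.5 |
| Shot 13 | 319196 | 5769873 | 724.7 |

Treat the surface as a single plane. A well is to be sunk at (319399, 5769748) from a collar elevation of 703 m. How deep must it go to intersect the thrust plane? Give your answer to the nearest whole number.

Two edge vectors: Shot 11→Shot 12 = (400, 376, 214.2), Shot 11→Shot 13 = (238, 369, 216.4).
Normal n = (Shot 11→Shot 12) × (Shot 11→Shot 13) = (2326.6, -35580.4, 58112).
So ∂z/∂E = −n_x/n_z = −0.04003648 and ∂z/∂N = −n_y/n_z = 0.61227285.
Intercept c from Shot 11: 508.3 + 12769.96 − 3532510.67 = −3519232.42.
At (319399, 5769748): z_contact = −12787.6 + 3532660.1 − 3519232.42 = 640.0 m.
Depth below ground = 703 − 640.0 = 63 m.

63 m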